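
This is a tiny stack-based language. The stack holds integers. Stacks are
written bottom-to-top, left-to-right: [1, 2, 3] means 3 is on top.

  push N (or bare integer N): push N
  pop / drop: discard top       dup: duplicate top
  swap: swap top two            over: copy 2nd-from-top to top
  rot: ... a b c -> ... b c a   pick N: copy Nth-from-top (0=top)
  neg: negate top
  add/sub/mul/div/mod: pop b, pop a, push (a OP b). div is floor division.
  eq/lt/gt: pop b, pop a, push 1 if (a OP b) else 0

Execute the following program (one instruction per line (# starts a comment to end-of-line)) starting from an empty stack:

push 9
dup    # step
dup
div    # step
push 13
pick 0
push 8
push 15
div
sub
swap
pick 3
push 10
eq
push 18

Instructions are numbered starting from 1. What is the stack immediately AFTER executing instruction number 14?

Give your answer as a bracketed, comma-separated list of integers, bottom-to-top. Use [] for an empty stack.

Step 1 ('push 9'): [9]
Step 2 ('dup'): [9, 9]
Step 3 ('dup'): [9, 9, 9]
Step 4 ('div'): [9, 1]
Step 5 ('push 13'): [9, 1, 13]
Step 6 ('pick 0'): [9, 1, 13, 13]
Step 7 ('push 8'): [9, 1, 13, 13, 8]
Step 8 ('push 15'): [9, 1, 13, 13, 8, 15]
Step 9 ('div'): [9, 1, 13, 13, 0]
Step 10 ('sub'): [9, 1, 13, 13]
Step 11 ('swap'): [9, 1, 13, 13]
Step 12 ('pick 3'): [9, 1, 13, 13, 9]
Step 13 ('push 10'): [9, 1, 13, 13, 9, 10]
Step 14 ('eq'): [9, 1, 13, 13, 0]

Answer: [9, 1, 13, 13, 0]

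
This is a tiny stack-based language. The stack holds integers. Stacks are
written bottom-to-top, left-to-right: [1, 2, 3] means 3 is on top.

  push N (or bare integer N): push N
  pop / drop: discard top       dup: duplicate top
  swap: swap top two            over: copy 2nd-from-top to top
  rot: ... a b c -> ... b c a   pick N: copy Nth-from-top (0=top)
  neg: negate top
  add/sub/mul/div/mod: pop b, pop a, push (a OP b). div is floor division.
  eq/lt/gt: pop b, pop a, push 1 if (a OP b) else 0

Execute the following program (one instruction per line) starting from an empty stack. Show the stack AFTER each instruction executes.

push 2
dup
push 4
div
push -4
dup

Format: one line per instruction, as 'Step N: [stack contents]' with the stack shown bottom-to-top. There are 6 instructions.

Step 1: [2]
Step 2: [2, 2]
Step 3: [2, 2, 4]
Step 4: [2, 0]
Step 5: [2, 0, -4]
Step 6: [2, 0, -4, -4]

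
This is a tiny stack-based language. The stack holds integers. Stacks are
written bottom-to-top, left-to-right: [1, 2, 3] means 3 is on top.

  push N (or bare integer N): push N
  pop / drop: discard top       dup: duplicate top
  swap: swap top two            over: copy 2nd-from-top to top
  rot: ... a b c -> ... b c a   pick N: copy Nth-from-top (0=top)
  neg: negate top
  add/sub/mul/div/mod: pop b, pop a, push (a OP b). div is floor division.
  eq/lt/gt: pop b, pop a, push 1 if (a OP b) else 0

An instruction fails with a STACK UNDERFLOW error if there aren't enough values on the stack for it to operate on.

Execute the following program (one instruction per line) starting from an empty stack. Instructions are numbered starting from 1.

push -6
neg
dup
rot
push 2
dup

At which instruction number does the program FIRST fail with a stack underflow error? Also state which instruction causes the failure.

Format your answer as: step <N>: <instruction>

Step 1 ('push -6'): stack = [-6], depth = 1
Step 2 ('neg'): stack = [6], depth = 1
Step 3 ('dup'): stack = [6, 6], depth = 2
Step 4 ('rot'): needs 3 value(s) but depth is 2 — STACK UNDERFLOW

Answer: step 4: rot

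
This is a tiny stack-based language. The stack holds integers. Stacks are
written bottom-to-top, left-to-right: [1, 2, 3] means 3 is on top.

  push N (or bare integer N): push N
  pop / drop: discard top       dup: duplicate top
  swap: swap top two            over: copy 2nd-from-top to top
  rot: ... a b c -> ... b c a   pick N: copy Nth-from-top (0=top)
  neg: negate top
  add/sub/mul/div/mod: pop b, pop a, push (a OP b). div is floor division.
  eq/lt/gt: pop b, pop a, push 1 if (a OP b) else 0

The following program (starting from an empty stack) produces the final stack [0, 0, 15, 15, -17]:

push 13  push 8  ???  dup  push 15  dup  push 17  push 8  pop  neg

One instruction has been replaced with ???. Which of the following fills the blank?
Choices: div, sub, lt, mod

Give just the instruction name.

Stack before ???: [13, 8]
Stack after ???:  [0]
Checking each choice:
  div: produces [1, 1, 15, 15, -17]
  sub: produces [5, 5, 15, 15, -17]
  lt: MATCH
  mod: produces [5, 5, 15, 15, -17]


Answer: lt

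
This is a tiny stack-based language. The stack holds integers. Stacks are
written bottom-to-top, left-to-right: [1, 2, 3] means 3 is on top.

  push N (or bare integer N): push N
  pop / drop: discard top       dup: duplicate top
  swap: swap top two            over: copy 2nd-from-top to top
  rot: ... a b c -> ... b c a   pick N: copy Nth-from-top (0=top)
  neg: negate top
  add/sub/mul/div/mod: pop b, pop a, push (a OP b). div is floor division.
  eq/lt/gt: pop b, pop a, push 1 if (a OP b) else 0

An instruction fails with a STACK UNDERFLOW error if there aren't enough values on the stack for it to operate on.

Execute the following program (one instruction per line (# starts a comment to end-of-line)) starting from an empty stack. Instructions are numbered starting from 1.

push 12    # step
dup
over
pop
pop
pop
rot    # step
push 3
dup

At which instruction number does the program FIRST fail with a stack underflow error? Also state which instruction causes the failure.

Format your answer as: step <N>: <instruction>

Step 1 ('push 12'): stack = [12], depth = 1
Step 2 ('dup'): stack = [12, 12], depth = 2
Step 3 ('over'): stack = [12, 12, 12], depth = 3
Step 4 ('pop'): stack = [12, 12], depth = 2
Step 5 ('pop'): stack = [12], depth = 1
Step 6 ('pop'): stack = [], depth = 0
Step 7 ('rot'): needs 3 value(s) but depth is 0 — STACK UNDERFLOW

Answer: step 7: rot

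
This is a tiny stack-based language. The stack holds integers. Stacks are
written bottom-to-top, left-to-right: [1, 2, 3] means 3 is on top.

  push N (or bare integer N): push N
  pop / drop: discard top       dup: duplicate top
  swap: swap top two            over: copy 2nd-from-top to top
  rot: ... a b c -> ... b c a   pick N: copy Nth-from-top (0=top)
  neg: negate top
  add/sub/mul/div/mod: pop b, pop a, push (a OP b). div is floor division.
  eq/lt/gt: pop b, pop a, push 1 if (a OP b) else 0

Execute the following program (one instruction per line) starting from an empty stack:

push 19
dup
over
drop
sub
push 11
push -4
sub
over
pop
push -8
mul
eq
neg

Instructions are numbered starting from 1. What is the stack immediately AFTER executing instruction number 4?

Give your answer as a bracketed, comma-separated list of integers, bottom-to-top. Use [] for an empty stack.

Step 1 ('push 19'): [19]
Step 2 ('dup'): [19, 19]
Step 3 ('over'): [19, 19, 19]
Step 4 ('drop'): [19, 19]

Answer: [19, 19]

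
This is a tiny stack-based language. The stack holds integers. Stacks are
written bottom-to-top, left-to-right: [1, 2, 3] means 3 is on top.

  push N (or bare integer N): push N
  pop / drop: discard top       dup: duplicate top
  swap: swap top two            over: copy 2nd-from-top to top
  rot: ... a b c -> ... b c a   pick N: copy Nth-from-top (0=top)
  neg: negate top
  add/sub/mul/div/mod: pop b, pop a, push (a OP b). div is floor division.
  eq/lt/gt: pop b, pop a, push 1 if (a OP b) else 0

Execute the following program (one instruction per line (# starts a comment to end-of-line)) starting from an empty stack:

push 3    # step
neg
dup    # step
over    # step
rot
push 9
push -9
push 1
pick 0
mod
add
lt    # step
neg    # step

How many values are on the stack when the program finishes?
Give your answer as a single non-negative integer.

After 'push 3': stack = [3] (depth 1)
After 'neg': stack = [-3] (depth 1)
After 'dup': stack = [-3, -3] (depth 2)
After 'over': stack = [-3, -3, -3] (depth 3)
After 'rot': stack = [-3, -3, -3] (depth 3)
After 'push 9': stack = [-3, -3, -3, 9] (depth 4)
After 'push -9': stack = [-3, -3, -3, 9, -9] (depth 5)
After 'push 1': stack = [-3, -3, -3, 9, -9, 1] (depth 6)
After 'pick 0': stack = [-3, -3, -3, 9, -9, 1, 1] (depth 7)
After 'mod': stack = [-3, -3, -3, 9, -9, 0] (depth 6)
After 'add': stack = [-3, -3, -3, 9, -9] (depth 5)
After 'lt': stack = [-3, -3, -3, 0] (depth 4)
After 'neg': stack = [-3, -3, -3, 0] (depth 4)

Answer: 4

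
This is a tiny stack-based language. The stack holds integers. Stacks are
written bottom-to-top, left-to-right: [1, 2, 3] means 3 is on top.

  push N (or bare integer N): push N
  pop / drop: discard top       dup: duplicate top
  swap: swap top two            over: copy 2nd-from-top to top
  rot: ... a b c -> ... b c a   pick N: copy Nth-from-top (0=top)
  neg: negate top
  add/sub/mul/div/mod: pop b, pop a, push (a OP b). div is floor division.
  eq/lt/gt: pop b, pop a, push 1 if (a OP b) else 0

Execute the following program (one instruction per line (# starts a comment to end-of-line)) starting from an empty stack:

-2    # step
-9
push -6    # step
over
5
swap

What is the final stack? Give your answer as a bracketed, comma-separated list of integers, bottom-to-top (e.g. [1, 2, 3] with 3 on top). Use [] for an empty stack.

After 'push -2': [-2]
After 'push -9': [-2, -9]
After 'push -6': [-2, -9, -6]
After 'over': [-2, -9, -6, -9]
After 'push 5': [-2, -9, -6, -9, 5]
After 'swap': [-2, -9, -6, 5, -9]

Answer: [-2, -9, -6, 5, -9]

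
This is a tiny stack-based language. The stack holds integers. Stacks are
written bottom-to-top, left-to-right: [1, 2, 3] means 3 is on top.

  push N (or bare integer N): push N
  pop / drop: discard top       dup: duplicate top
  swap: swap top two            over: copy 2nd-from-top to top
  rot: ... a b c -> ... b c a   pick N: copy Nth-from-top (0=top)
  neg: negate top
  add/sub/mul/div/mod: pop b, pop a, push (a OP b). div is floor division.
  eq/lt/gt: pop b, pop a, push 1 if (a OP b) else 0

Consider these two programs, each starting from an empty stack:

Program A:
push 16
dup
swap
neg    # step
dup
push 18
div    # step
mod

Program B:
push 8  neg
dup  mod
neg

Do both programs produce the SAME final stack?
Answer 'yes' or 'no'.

Answer: no

Derivation:
Program A trace:
  After 'push 16': [16]
  After 'dup': [16, 16]
  After 'swap': [16, 16]
  After 'neg': [16, -16]
  After 'dup': [16, -16, -16]
  After 'push 18': [16, -16, -16, 18]
  After 'div': [16, -16, -1]
  After 'mod': [16, 0]
Program A final stack: [16, 0]

Program B trace:
  After 'push 8': [8]
  After 'neg': [-8]
  After 'dup': [-8, -8]
  After 'mod': [0]
  After 'neg': [0]
Program B final stack: [0]
Same: no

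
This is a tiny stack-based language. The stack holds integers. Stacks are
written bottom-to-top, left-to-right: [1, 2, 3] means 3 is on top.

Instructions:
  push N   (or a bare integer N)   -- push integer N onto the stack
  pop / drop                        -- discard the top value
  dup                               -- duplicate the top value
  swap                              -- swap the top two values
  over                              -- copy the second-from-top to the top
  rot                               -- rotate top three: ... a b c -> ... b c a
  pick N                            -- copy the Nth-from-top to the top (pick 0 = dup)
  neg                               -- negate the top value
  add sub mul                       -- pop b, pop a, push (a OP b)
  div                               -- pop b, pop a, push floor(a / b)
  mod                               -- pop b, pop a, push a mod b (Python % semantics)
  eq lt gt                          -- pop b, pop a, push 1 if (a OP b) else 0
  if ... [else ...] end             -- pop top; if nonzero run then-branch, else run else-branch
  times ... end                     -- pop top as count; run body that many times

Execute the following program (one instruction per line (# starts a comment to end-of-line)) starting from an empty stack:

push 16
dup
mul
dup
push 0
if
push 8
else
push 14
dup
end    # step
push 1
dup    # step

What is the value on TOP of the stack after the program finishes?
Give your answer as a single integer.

After 'push 16': [16]
After 'dup': [16, 16]
After 'mul': [256]
After 'dup': [256, 256]
After 'push 0': [256, 256, 0]
After 'if': [256, 256]
After 'push 14': [256, 256, 14]
After 'dup': [256, 256, 14, 14]
After 'push 1': [256, 256, 14, 14, 1]
After 'dup': [256, 256, 14, 14, 1, 1]

Answer: 1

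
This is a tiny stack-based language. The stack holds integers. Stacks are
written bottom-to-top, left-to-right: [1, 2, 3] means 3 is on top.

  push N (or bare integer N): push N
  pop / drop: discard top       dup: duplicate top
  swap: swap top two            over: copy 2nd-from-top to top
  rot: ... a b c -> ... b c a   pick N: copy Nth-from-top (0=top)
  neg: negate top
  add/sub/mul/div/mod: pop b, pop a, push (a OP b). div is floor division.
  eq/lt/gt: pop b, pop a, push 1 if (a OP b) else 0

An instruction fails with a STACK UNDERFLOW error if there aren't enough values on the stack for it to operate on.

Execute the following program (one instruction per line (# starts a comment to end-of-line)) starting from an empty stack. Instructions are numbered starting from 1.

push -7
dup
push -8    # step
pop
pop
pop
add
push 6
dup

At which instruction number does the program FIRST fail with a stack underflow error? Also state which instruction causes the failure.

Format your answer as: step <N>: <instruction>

Answer: step 7: add

Derivation:
Step 1 ('push -7'): stack = [-7], depth = 1
Step 2 ('dup'): stack = [-7, -7], depth = 2
Step 3 ('push -8'): stack = [-7, -7, -8], depth = 3
Step 4 ('pop'): stack = [-7, -7], depth = 2
Step 5 ('pop'): stack = [-7], depth = 1
Step 6 ('pop'): stack = [], depth = 0
Step 7 ('add'): needs 2 value(s) but depth is 0 — STACK UNDERFLOW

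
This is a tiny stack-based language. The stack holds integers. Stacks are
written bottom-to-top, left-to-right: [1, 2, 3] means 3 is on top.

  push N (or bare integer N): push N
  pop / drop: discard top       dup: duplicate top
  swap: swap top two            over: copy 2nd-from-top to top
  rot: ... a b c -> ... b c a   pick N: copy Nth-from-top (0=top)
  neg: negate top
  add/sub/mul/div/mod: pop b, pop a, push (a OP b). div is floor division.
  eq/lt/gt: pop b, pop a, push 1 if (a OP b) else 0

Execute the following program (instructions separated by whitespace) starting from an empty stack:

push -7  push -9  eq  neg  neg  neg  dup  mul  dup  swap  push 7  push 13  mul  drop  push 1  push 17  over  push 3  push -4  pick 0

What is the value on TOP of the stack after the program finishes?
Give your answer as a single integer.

Answer: -4

Derivation:
After 'push -7': [-7]
After 'push -9': [-7, -9]
After 'eq': [0]
After 'neg': [0]
After 'neg': [0]
After 'neg': [0]
After 'dup': [0, 0]
After 'mul': [0]
After 'dup': [0, 0]
After 'swap': [0, 0]
After 'push 7': [0, 0, 7]
After 'push 13': [0, 0, 7, 13]
After 'mul': [0, 0, 91]
After 'drop': [0, 0]
After 'push 1': [0, 0, 1]
After 'push 17': [0, 0, 1, 17]
After 'over': [0, 0, 1, 17, 1]
After 'push 3': [0, 0, 1, 17, 1, 3]
After 'push -4': [0, 0, 1, 17, 1, 3, -4]
After 'pick 0': [0, 0, 1, 17, 1, 3, -4, -4]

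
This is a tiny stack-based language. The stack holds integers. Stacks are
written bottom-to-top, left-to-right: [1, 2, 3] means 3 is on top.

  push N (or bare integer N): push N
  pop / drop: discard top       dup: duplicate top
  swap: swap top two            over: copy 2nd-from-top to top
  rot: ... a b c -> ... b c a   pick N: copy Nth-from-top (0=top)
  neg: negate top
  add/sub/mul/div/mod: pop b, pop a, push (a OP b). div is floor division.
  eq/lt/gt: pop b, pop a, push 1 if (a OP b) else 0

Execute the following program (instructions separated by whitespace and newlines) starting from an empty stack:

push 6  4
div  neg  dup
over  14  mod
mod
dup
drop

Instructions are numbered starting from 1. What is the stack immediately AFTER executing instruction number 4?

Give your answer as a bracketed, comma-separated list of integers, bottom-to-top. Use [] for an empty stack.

Answer: [-1]

Derivation:
Step 1 ('push 6'): [6]
Step 2 ('4'): [6, 4]
Step 3 ('div'): [1]
Step 4 ('neg'): [-1]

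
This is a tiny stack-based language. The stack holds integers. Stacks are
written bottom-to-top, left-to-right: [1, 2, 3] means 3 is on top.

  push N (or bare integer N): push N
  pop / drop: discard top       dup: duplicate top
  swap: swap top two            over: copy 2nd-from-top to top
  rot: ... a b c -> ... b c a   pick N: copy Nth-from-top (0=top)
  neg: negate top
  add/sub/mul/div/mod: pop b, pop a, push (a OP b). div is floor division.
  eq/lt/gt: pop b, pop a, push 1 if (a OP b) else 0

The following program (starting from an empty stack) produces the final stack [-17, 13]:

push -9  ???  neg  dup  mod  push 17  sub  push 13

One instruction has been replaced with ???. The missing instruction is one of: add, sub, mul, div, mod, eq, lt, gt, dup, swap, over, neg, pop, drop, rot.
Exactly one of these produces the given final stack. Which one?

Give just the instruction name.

Stack before ???: [-9]
Stack after ???:  [9]
The instruction that transforms [-9] -> [9] is: neg

Answer: neg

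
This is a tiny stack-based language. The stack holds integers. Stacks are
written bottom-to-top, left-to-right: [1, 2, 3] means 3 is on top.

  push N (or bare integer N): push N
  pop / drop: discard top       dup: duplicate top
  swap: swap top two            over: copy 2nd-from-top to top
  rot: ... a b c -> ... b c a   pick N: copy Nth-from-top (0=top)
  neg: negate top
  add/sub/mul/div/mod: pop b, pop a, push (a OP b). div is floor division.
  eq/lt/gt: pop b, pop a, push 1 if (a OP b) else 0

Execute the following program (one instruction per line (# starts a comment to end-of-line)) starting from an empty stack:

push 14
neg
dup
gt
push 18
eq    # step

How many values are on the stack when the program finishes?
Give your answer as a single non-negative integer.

After 'push 14': stack = [14] (depth 1)
After 'neg': stack = [-14] (depth 1)
After 'dup': stack = [-14, -14] (depth 2)
After 'gt': stack = [0] (depth 1)
After 'push 18': stack = [0, 18] (depth 2)
After 'eq': stack = [0] (depth 1)

Answer: 1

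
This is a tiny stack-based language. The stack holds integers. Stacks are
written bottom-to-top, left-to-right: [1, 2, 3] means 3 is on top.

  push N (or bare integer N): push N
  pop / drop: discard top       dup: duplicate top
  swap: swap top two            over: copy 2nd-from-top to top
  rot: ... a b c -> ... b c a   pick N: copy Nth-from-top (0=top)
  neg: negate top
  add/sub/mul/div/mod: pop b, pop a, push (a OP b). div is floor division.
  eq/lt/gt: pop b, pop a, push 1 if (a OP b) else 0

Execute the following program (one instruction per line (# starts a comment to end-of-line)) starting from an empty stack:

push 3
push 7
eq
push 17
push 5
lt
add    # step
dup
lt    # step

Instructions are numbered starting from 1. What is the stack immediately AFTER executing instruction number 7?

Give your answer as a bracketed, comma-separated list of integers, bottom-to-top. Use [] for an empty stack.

Answer: [0]

Derivation:
Step 1 ('push 3'): [3]
Step 2 ('push 7'): [3, 7]
Step 3 ('eq'): [0]
Step 4 ('push 17'): [0, 17]
Step 5 ('push 5'): [0, 17, 5]
Step 6 ('lt'): [0, 0]
Step 7 ('add'): [0]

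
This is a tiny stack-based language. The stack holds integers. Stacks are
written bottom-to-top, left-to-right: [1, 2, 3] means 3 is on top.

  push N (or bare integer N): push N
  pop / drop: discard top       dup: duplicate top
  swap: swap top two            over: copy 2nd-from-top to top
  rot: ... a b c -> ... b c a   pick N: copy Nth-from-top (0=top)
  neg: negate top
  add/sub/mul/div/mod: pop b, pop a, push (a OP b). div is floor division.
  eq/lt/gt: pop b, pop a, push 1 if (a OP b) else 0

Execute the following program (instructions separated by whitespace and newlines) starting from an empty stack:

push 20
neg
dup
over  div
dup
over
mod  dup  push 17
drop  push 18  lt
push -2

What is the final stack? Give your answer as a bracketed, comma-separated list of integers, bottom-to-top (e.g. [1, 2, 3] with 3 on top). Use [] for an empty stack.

After 'push 20': [20]
After 'neg': [-20]
After 'dup': [-20, -20]
After 'over': [-20, -20, -20]
After 'div': [-20, 1]
After 'dup': [-20, 1, 1]
After 'over': [-20, 1, 1, 1]
After 'mod': [-20, 1, 0]
After 'dup': [-20, 1, 0, 0]
After 'push 17': [-20, 1, 0, 0, 17]
After 'drop': [-20, 1, 0, 0]
After 'push 18': [-20, 1, 0, 0, 18]
After 'lt': [-20, 1, 0, 1]
After 'push -2': [-20, 1, 0, 1, -2]

Answer: [-20, 1, 0, 1, -2]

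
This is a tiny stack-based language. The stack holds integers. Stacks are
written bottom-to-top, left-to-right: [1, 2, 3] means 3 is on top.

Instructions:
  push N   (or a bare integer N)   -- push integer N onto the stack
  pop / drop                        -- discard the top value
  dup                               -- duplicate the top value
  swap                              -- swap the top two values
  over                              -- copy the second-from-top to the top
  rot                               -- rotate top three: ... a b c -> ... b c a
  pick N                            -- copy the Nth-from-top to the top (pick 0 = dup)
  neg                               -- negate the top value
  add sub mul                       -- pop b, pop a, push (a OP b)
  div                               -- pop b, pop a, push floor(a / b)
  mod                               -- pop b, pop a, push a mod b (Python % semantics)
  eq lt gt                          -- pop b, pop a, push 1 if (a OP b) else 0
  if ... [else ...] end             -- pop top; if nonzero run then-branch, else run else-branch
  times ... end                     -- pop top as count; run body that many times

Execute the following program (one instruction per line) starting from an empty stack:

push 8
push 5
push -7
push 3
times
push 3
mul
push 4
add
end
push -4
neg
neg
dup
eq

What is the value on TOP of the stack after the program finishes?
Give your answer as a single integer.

After 'push 8': [8]
After 'push 5': [8, 5]
After 'push -7': [8, 5, -7]
After 'push 3': [8, 5, -7, 3]
After 'times': [8, 5, -7]
After 'push 3': [8, 5, -7, 3]
After 'mul': [8, 5, -21]
After 'push 4': [8, 5, -21, 4]
After 'add': [8, 5, -17]
After 'push 3': [8, 5, -17, 3]
  ...
After 'add': [8, 5, -47]
After 'push 3': [8, 5, -47, 3]
After 'mul': [8, 5, -141]
After 'push 4': [8, 5, -141, 4]
After 'add': [8, 5, -137]
After 'push -4': [8, 5, -137, -4]
After 'neg': [8, 5, -137, 4]
After 'neg': [8, 5, -137, -4]
After 'dup': [8, 5, -137, -4, -4]
After 'eq': [8, 5, -137, 1]

Answer: 1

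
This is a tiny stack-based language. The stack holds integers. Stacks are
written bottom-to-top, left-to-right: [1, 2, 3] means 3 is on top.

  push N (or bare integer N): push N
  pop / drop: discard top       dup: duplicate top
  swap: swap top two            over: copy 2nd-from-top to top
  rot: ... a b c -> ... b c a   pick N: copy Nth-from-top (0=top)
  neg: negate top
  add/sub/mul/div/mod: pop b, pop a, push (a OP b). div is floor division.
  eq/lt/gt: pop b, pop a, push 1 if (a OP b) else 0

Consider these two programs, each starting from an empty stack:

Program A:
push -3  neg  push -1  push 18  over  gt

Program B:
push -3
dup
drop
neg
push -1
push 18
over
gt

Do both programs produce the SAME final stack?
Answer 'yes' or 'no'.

Answer: yes

Derivation:
Program A trace:
  After 'push -3': [-3]
  After 'neg': [3]
  After 'push -1': [3, -1]
  After 'push 18': [3, -1, 18]
  After 'over': [3, -1, 18, -1]
  After 'gt': [3, -1, 1]
Program A final stack: [3, -1, 1]

Program B trace:
  After 'push -3': [-3]
  After 'dup': [-3, -3]
  After 'drop': [-3]
  After 'neg': [3]
  After 'push -1': [3, -1]
  After 'push 18': [3, -1, 18]
  After 'over': [3, -1, 18, -1]
  After 'gt': [3, -1, 1]
Program B final stack: [3, -1, 1]
Same: yes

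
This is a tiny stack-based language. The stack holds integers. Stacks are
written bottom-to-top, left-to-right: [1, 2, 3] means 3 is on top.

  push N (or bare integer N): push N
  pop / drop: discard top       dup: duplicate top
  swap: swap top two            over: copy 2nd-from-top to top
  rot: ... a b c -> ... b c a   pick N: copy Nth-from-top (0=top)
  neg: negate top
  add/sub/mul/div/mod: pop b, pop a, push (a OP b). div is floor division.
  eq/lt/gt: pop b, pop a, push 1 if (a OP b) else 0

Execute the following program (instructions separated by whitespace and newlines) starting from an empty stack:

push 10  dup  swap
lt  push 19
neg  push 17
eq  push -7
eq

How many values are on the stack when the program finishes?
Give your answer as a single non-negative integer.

Answer: 2

Derivation:
After 'push 10': stack = [10] (depth 1)
After 'dup': stack = [10, 10] (depth 2)
After 'swap': stack = [10, 10] (depth 2)
After 'lt': stack = [0] (depth 1)
After 'push 19': stack = [0, 19] (depth 2)
After 'neg': stack = [0, -19] (depth 2)
After 'push 17': stack = [0, -19, 17] (depth 3)
After 'eq': stack = [0, 0] (depth 2)
After 'push -7': stack = [0, 0, -7] (depth 3)
After 'eq': stack = [0, 0] (depth 2)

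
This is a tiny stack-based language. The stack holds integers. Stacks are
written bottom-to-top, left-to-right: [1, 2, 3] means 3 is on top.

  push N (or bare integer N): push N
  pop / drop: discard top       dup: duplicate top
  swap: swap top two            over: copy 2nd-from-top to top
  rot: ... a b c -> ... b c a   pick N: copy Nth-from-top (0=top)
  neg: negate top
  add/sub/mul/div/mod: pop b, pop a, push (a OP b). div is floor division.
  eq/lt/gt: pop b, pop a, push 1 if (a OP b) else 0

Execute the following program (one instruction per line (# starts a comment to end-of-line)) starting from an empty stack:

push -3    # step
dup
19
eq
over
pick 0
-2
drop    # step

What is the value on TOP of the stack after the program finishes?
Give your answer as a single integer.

Answer: -3

Derivation:
After 'push -3': [-3]
After 'dup': [-3, -3]
After 'push 19': [-3, -3, 19]
After 'eq': [-3, 0]
After 'over': [-3, 0, -3]
After 'pick 0': [-3, 0, -3, -3]
After 'push -2': [-3, 0, -3, -3, -2]
After 'drop': [-3, 0, -3, -3]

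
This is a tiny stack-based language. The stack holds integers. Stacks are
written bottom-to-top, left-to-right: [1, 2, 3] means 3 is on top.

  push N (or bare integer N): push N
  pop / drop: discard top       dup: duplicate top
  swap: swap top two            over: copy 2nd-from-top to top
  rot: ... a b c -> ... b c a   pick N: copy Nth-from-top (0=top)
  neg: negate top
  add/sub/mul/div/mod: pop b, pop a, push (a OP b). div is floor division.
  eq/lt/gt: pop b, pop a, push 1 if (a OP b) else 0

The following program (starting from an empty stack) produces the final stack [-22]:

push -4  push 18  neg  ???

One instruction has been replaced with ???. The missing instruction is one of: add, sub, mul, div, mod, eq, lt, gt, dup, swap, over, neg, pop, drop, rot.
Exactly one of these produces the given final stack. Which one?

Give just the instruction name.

Answer: add

Derivation:
Stack before ???: [-4, -18]
Stack after ???:  [-22]
The instruction that transforms [-4, -18] -> [-22] is: add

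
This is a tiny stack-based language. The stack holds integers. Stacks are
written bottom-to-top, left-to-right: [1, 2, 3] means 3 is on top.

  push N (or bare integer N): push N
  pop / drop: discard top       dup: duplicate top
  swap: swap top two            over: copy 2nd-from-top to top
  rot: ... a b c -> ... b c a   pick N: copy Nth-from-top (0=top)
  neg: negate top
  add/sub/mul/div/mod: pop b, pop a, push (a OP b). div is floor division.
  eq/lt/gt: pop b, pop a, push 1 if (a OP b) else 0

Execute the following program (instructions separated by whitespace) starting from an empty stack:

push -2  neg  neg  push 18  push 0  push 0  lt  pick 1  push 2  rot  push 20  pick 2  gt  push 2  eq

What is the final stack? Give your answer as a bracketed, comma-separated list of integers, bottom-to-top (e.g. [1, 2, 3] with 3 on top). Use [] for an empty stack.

Answer: [-2, 18, 18, 2, 0, 0]

Derivation:
After 'push -2': [-2]
After 'neg': [2]
After 'neg': [-2]
After 'push 18': [-2, 18]
After 'push 0': [-2, 18, 0]
After 'push 0': [-2, 18, 0, 0]
After 'lt': [-2, 18, 0]
After 'pick 1': [-2, 18, 0, 18]
After 'push 2': [-2, 18, 0, 18, 2]
After 'rot': [-2, 18, 18, 2, 0]
After 'push 20': [-2, 18, 18, 2, 0, 20]
After 'pick 2': [-2, 18, 18, 2, 0, 20, 2]
After 'gt': [-2, 18, 18, 2, 0, 1]
After 'push 2': [-2, 18, 18, 2, 0, 1, 2]
After 'eq': [-2, 18, 18, 2, 0, 0]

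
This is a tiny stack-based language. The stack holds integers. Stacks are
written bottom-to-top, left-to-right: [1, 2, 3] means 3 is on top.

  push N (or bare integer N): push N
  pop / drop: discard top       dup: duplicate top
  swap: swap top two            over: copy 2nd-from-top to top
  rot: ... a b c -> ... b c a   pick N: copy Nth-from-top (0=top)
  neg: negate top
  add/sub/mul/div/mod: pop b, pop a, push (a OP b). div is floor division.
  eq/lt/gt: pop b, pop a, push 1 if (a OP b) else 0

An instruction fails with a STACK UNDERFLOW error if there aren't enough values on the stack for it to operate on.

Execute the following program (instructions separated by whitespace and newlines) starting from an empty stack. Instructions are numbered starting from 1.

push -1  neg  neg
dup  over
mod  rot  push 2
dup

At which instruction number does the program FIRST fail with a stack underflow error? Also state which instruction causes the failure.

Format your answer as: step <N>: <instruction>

Answer: step 7: rot

Derivation:
Step 1 ('push -1'): stack = [-1], depth = 1
Step 2 ('neg'): stack = [1], depth = 1
Step 3 ('neg'): stack = [-1], depth = 1
Step 4 ('dup'): stack = [-1, -1], depth = 2
Step 5 ('over'): stack = [-1, -1, -1], depth = 3
Step 6 ('mod'): stack = [-1, 0], depth = 2
Step 7 ('rot'): needs 3 value(s) but depth is 2 — STACK UNDERFLOW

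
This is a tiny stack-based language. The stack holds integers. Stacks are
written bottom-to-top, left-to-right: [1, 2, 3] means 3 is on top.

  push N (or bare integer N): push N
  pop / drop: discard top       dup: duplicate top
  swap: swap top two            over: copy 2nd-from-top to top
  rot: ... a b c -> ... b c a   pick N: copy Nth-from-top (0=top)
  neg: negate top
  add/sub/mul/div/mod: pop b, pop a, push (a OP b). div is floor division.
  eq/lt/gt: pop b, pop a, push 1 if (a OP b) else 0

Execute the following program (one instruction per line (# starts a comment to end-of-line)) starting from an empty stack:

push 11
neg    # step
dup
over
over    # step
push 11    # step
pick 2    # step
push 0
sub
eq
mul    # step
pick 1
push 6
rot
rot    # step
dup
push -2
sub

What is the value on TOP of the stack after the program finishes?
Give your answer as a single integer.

Answer: -9

Derivation:
After 'push 11': [11]
After 'neg': [-11]
After 'dup': [-11, -11]
After 'over': [-11, -11, -11]
After 'over': [-11, -11, -11, -11]
After 'push 11': [-11, -11, -11, -11, 11]
After 'pick 2': [-11, -11, -11, -11, 11, -11]
After 'push 0': [-11, -11, -11, -11, 11, -11, 0]
After 'sub': [-11, -11, -11, -11, 11, -11]
After 'eq': [-11, -11, -11, -11, 0]
After 'mul': [-11, -11, -11, 0]
After 'pick 1': [-11, -11, -11, 0, -11]
After 'push 6': [-11, -11, -11, 0, -11, 6]
After 'rot': [-11, -11, -11, -11, 6, 0]
After 'rot': [-11, -11, -11, 6, 0, -11]
After 'dup': [-11, -11, -11, 6, 0, -11, -11]
After 'push -2': [-11, -11, -11, 6, 0, -11, -11, -2]
After 'sub': [-11, -11, -11, 6, 0, -11, -9]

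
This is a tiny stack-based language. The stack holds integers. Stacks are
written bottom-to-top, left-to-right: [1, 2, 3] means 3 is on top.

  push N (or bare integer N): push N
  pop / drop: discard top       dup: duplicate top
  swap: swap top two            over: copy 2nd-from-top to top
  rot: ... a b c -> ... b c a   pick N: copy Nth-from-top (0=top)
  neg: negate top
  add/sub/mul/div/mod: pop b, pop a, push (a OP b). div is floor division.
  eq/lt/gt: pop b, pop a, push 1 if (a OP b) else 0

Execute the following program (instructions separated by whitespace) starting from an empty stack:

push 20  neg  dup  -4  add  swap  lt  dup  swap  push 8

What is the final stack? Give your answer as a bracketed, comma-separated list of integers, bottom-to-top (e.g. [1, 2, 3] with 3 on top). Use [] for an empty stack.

Answer: [1, 1, 8]

Derivation:
After 'push 20': [20]
After 'neg': [-20]
After 'dup': [-20, -20]
After 'push -4': [-20, -20, -4]
After 'add': [-20, -24]
After 'swap': [-24, -20]
After 'lt': [1]
After 'dup': [1, 1]
After 'swap': [1, 1]
After 'push 8': [1, 1, 8]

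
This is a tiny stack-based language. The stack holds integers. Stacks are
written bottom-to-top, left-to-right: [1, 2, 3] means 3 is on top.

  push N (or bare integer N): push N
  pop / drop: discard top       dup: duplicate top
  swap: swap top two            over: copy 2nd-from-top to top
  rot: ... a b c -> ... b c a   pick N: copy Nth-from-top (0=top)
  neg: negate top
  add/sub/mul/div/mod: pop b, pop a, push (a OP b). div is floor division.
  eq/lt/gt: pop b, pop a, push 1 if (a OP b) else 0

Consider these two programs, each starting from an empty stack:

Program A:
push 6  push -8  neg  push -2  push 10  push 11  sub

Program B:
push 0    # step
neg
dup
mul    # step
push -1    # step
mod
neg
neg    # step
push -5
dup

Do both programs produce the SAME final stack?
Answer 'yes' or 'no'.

Answer: no

Derivation:
Program A trace:
  After 'push 6': [6]
  After 'push -8': [6, -8]
  After 'neg': [6, 8]
  After 'push -2': [6, 8, -2]
  After 'push 10': [6, 8, -2, 10]
  After 'push 11': [6, 8, -2, 10, 11]
  After 'sub': [6, 8, -2, -1]
Program A final stack: [6, 8, -2, -1]

Program B trace:
  After 'push 0': [0]
  After 'neg': [0]
  After 'dup': [0, 0]
  After 'mul': [0]
  After 'push -1': [0, -1]
  After 'mod': [0]
  After 'neg': [0]
  After 'neg': [0]
  After 'push -5': [0, -5]
  After 'dup': [0, -5, -5]
Program B final stack: [0, -5, -5]
Same: no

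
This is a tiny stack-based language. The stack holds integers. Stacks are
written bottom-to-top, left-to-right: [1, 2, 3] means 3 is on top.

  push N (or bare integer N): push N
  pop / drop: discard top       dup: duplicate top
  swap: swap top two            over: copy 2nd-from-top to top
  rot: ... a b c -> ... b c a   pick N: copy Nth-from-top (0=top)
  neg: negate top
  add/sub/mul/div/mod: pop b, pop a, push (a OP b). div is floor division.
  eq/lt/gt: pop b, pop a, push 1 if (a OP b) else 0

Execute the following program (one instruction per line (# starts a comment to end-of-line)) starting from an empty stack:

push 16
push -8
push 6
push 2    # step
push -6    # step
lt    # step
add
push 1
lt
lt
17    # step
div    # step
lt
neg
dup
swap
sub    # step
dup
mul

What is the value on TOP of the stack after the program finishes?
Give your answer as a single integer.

After 'push 16': [16]
After 'push -8': [16, -8]
After 'push 6': [16, -8, 6]
After 'push 2': [16, -8, 6, 2]
After 'push -6': [16, -8, 6, 2, -6]
After 'lt': [16, -8, 6, 0]
After 'add': [16, -8, 6]
After 'push 1': [16, -8, 6, 1]
After 'lt': [16, -8, 0]
After 'lt': [16, 1]
After 'push 17': [16, 1, 17]
After 'div': [16, 0]
After 'lt': [0]
After 'neg': [0]
After 'dup': [0, 0]
After 'swap': [0, 0]
After 'sub': [0]
After 'dup': [0, 0]
After 'mul': [0]

Answer: 0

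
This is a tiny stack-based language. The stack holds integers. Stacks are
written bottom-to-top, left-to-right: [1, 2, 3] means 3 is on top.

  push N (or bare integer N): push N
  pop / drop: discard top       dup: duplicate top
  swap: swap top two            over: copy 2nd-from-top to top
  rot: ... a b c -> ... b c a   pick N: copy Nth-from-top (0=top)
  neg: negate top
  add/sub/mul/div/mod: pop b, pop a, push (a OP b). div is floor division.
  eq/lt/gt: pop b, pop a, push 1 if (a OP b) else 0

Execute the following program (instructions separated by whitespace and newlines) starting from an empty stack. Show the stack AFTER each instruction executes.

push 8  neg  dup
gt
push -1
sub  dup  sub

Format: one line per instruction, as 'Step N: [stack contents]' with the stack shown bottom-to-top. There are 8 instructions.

Step 1: [8]
Step 2: [-8]
Step 3: [-8, -8]
Step 4: [0]
Step 5: [0, -1]
Step 6: [1]
Step 7: [1, 1]
Step 8: [0]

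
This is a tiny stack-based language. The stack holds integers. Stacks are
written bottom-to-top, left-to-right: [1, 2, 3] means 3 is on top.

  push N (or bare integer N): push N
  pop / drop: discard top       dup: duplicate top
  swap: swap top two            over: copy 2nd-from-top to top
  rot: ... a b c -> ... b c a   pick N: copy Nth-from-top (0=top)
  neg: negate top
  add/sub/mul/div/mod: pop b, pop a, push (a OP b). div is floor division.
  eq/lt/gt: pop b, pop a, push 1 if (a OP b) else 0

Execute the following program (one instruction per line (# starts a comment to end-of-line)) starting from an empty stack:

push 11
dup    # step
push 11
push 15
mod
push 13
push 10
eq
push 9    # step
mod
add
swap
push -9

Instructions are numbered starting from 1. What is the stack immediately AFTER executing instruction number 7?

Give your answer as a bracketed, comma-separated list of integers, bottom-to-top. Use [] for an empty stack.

Step 1 ('push 11'): [11]
Step 2 ('dup'): [11, 11]
Step 3 ('push 11'): [11, 11, 11]
Step 4 ('push 15'): [11, 11, 11, 15]
Step 5 ('mod'): [11, 11, 11]
Step 6 ('push 13'): [11, 11, 11, 13]
Step 7 ('push 10'): [11, 11, 11, 13, 10]

Answer: [11, 11, 11, 13, 10]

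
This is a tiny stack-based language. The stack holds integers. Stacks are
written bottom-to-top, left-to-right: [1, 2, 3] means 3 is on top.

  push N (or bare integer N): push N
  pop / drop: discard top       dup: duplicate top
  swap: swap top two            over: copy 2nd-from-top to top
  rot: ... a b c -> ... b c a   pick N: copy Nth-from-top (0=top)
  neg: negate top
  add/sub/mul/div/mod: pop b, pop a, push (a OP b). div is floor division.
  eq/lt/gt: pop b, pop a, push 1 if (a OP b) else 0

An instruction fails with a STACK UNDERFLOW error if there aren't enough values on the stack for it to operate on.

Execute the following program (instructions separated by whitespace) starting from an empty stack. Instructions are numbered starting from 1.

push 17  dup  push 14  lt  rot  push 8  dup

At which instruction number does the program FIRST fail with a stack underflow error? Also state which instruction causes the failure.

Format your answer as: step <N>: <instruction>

Answer: step 5: rot

Derivation:
Step 1 ('push 17'): stack = [17], depth = 1
Step 2 ('dup'): stack = [17, 17], depth = 2
Step 3 ('push 14'): stack = [17, 17, 14], depth = 3
Step 4 ('lt'): stack = [17, 0], depth = 2
Step 5 ('rot'): needs 3 value(s) but depth is 2 — STACK UNDERFLOW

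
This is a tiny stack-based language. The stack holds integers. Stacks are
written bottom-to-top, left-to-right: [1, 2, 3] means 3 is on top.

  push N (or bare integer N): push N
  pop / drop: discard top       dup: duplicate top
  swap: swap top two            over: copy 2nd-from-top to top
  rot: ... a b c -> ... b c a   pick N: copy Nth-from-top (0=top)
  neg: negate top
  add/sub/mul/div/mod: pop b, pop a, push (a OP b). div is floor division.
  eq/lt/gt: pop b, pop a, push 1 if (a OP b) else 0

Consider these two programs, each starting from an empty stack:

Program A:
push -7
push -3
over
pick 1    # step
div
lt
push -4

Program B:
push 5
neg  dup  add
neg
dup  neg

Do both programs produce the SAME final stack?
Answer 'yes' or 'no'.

Program A trace:
  After 'push -7': [-7]
  After 'push -3': [-7, -3]
  After 'over': [-7, -3, -7]
  After 'pick 1': [-7, -3, -7, -3]
  After 'div': [-7, -3, 2]
  After 'lt': [-7, 1]
  After 'push -4': [-7, 1, -4]
Program A final stack: [-7, 1, -4]

Program B trace:
  After 'push 5': [5]
  After 'neg': [-5]
  After 'dup': [-5, -5]
  After 'add': [-10]
  After 'neg': [10]
  After 'dup': [10, 10]
  After 'neg': [10, -10]
Program B final stack: [10, -10]
Same: no

Answer: no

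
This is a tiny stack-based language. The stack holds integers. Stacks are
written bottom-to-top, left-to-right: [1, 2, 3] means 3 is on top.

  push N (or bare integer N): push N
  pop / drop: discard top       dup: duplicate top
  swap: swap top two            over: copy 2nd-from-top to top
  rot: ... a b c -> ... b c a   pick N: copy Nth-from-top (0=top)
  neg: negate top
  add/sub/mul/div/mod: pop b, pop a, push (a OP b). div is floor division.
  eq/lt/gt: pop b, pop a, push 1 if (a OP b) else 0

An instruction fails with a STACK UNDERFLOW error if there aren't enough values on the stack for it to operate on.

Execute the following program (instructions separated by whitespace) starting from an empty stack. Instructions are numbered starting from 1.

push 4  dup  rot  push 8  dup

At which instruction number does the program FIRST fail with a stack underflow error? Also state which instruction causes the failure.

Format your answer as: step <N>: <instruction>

Step 1 ('push 4'): stack = [4], depth = 1
Step 2 ('dup'): stack = [4, 4], depth = 2
Step 3 ('rot'): needs 3 value(s) but depth is 2 — STACK UNDERFLOW

Answer: step 3: rot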